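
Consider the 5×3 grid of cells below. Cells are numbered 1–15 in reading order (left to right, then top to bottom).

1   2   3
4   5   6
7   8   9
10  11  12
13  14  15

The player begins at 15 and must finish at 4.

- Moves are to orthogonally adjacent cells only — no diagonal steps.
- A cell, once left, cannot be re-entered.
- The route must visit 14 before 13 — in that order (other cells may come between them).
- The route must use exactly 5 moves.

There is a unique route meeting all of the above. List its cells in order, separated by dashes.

15 - 14 - 13 - 10 - 7 - 4

The waypoints must appear in the order 14, 13, with no cell reused.
Route from 15: 2× left (reaching 13), 3× up (reaching 4) — 5 moves in all.
Check: order respected (14 at step 1, 13 at step 2); 5 moves as required.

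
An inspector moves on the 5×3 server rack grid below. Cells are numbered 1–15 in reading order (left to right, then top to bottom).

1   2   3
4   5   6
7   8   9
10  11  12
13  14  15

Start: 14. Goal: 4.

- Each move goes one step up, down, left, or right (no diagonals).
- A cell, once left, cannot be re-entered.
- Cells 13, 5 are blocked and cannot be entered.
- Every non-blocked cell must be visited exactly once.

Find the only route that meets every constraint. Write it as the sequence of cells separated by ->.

14 -> 15 -> 12 -> 11 -> 10 -> 7 -> 8 -> 9 -> 6 -> 3 -> 2 -> 1 -> 4

Need to visit all 13 open cells exactly once, starting at 14 and ending at 4.
Cell 2 has only two open neighbours (1 and 3), so the path must pass straight through it: one of those is the cell it's entered from and the other is where it exits.
Route from 14: right 1 to 15, up 1 to 12, left 2 to 10, up 1 to 7, right 2 to 9, up 2 to 3, left 2 to 1, down 1 to 4 — 12 moves in all.
Check: all 13 open cells covered.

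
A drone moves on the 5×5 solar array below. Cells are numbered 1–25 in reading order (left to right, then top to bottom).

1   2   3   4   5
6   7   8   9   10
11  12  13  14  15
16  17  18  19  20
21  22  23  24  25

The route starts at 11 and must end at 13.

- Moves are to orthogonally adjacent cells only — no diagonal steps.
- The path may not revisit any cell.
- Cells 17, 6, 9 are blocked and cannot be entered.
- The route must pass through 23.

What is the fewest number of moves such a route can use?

6

Any route passes through 23 somewhere between 11 and 13. Summing Manhattan distances along the two legs (11 → 23 → 13) gives a lower bound of 4 + 2 = 6 moves.
A route of 6 moves achieves this: 11 → 16 → 21 → 22 → 23 → 18 → 13.
Since 6 matches the lower bound, it is optimal.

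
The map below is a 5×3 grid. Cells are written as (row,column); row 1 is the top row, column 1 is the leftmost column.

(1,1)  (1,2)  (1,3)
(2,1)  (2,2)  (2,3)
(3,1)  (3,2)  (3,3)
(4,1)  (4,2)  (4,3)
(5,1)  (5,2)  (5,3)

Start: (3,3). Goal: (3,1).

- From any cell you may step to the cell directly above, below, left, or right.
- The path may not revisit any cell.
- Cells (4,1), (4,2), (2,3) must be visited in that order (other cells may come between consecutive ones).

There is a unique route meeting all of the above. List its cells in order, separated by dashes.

The waypoints must appear in the order (4,1), (4,2), (2,3), with no cell reused.
Route from (3,3): 2× down (reaching (5,3)), 2× left (reaching (5,1)), up to (4,1), right to (4,2), 2× up (reaching (2,2)), right to (2,3), up to (1,3), 2× left (reaching (1,1)), 2× down (reaching (3,1)) — 14 moves in all.
Check: order respected ((4,1) at step 5, (4,2) at step 6, (2,3) at step 9).

(3,3) - (4,3) - (5,3) - (5,2) - (5,1) - (4,1) - (4,2) - (3,2) - (2,2) - (2,3) - (1,3) - (1,2) - (1,1) - (2,1) - (3,1)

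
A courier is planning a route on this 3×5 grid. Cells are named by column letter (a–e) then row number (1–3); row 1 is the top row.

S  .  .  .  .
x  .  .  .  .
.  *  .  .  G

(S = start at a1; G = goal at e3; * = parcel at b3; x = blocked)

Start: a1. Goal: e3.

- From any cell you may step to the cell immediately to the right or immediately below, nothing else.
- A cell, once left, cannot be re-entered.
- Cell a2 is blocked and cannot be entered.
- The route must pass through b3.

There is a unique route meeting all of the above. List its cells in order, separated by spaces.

a1 b1 b2 b3 c3 d3 e3

Moves only go right or down, so the column and row indices never decrease.
Route from a1: right 1 to b1, down 2 to b3, right 3 to e3 — 6 moves in all.
Check: all required cells visited.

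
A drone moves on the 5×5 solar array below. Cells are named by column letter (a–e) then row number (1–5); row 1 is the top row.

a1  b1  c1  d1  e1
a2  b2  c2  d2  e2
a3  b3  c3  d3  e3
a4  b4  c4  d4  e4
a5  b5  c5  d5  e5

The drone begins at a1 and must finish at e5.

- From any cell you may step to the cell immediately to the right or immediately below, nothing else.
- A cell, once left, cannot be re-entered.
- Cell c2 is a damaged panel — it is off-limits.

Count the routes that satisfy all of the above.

40

A right/down-only route from a1 to e5 makes exactly 4 down-moves and 4 right-moves in some order.
With no other constraints that would be C(8,4) = 70 routes.
Subtract routes through each blocked cell (inclusion–exclusion for overlaps): − through c2: 30 → 40.
That gives 40 routes.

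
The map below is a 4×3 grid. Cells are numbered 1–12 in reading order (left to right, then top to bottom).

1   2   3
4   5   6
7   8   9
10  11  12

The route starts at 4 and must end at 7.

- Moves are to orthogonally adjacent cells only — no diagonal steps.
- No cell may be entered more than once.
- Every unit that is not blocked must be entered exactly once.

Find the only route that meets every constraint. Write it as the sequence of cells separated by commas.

4, 1, 2, 3, 6, 5, 8, 9, 12, 11, 10, 7

Need to visit all 12 open cells exactly once, starting at 4 and ending at 7.
Route from 4: up to 1, 2× right (reaching 3), down to 6, left to 5, down to 8, right to 9, down to 12, 2× left (reaching 10), up to 7 — 11 moves in all.
Check: all 12 open cells covered.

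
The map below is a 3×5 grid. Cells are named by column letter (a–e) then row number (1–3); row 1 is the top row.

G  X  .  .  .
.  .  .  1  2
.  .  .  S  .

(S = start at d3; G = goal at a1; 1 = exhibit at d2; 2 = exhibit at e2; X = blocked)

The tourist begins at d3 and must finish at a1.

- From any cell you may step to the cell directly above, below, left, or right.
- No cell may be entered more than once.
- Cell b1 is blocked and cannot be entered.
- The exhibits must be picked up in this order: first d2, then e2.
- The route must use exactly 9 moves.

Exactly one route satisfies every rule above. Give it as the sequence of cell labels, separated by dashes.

The waypoints must appear in the order d2, e2, with no cell reused.
Route from d3: up 1 to d2, right 1 to e2, up 1 to e1, left 2 to c1, down 1 to c2, left 2 to a2, up 1 to a1 — 9 moves in all.
Check: order respected (1 at step 1, 2 at step 2); 9 moves as required.

d3 - d2 - e2 - e1 - d1 - c1 - c2 - b2 - a2 - a1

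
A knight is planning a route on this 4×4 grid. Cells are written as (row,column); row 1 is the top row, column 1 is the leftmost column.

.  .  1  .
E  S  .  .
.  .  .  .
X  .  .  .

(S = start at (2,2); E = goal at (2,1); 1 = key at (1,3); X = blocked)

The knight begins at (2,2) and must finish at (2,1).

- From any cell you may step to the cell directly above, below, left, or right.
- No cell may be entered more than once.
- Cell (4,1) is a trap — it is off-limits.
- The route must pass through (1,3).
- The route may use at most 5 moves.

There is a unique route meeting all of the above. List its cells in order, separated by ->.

(2,2) -> (2,3) -> (1,3) -> (1,2) -> (1,1) -> (2,1)

The 5-move cap with required stops at (1,3) leaves no slack for detours.
Route from (2,2): right 1 to (2,3), up 1 to (1,3), left 2 to (1,1), down 1 to (2,1) — 5 moves in all.
Check: all required cells visited; 5 ≤ 5 moves.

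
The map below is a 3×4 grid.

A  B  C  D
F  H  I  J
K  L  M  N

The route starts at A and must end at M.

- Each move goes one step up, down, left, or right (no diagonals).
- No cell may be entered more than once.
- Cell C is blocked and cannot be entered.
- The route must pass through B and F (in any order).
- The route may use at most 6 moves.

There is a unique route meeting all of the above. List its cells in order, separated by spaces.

A B H F K L M

The 6-move cap with required stops at B, F leaves no slack for detours.
Route from A: right 1 to B, down 1 to H, left 1 to F, down 1 to K, right 2 to M — 6 moves in all.
Check: all required cells visited; 6 ≤ 6 moves.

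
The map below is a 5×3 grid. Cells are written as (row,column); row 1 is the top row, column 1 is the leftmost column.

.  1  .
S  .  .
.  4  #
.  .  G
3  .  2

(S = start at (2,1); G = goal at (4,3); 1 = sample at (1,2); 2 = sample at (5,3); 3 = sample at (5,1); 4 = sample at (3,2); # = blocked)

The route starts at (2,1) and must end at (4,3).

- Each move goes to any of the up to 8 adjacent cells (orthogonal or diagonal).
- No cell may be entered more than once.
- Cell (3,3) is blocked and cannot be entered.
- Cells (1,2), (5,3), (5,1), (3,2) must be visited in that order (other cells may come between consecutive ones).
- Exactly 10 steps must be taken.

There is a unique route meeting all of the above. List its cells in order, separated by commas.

The waypoints must appear in the order (1,2), (5,3), (5,1), (3,2), with no cell reused.
Route from (2,1): up-right to (1,2), down to (2,2), down-left to (3,1), 2× down-right (reaching (5,3)), 2× left (reaching (5,1)), up to (4,1), up-right to (3,2), down-right to (4,3) — 10 moves in all.
Check: order respected (1 at step 1, 2 at step 5, 3 at step 7, 4 at step 9); 10 moves as required.

(2,1), (1,2), (2,2), (3,1), (4,2), (5,3), (5,2), (5,1), (4,1), (3,2), (4,3)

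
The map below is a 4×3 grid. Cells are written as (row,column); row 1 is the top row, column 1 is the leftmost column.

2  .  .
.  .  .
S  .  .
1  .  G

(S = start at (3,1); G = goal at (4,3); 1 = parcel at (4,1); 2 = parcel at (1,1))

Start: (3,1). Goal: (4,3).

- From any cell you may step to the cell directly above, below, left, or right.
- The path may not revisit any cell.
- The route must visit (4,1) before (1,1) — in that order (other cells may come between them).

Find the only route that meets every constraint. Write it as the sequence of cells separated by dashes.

The waypoints must appear in the order (4,1), (1,1), with no cell reused.
Route from (3,1): down to (4,1), right to (4,2), 2× up (reaching (2,2)), left to (2,1), up to (1,1), 2× right (reaching (1,3)), 3× down (reaching (4,3)) — 11 moves in all.
Check: order respected (1 at step 1, 2 at step 6).

(3,1) - (4,1) - (4,2) - (3,2) - (2,2) - (2,1) - (1,1) - (1,2) - (1,3) - (2,3) - (3,3) - (4,3)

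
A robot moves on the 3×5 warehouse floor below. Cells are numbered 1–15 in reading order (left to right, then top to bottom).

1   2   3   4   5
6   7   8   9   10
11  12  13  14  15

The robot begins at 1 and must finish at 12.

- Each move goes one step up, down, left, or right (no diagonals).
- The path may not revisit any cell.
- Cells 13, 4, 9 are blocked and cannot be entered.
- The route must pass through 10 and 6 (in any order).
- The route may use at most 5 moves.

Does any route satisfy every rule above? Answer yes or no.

no

The blocked cells wall 10 off from 1 completely — no sequence of moves reaches it at all, so no route can satisfy the rules.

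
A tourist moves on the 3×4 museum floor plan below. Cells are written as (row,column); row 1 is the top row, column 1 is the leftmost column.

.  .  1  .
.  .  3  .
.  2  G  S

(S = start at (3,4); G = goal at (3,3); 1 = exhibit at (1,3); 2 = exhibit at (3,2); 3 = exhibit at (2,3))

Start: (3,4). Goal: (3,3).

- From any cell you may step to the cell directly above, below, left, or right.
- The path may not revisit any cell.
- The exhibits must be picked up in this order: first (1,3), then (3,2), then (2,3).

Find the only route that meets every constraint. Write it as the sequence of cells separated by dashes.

The waypoints must appear in the order (1,3), (3,2), (2,3), with no cell reused.
Route from (3,4): 2× up (reaching (1,4)), 3× left (reaching (1,1)), 2× down (reaching (3,1)), right to (3,2), up to (2,2), right to (2,3), down to (3,3) — 11 moves in all.
Check: order respected (1 at step 3, 2 at step 8, 3 at step 10).

(3,4) - (2,4) - (1,4) - (1,3) - (1,2) - (1,1) - (2,1) - (3,1) - (3,2) - (2,2) - (2,3) - (3,3)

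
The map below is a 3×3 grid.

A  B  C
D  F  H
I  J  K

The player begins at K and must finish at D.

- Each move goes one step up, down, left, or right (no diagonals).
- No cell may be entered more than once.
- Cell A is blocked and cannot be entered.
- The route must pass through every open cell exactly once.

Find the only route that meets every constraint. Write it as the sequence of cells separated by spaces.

Need to visit all 8 open cells exactly once, starting at K and ending at D.
Cell C has only two open neighbours (H and B), so the path must pass straight through it: one of those is the cell it's entered from and the other is where it exits.
Route from K: up 2 to C, left 1 to B, down 2 to J, left 1 to I, up 1 to D — 7 moves in all.
Check: all 8 open cells covered.

K H C B F J I D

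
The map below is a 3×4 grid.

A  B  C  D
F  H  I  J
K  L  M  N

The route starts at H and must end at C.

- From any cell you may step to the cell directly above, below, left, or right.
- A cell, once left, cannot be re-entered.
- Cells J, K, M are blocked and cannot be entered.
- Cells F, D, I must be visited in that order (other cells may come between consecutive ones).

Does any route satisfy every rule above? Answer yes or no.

D must be visited but has only one open neighbour (C), and it is neither the start nor the goal — the route would have to enter and leave through C, re-entering it.

no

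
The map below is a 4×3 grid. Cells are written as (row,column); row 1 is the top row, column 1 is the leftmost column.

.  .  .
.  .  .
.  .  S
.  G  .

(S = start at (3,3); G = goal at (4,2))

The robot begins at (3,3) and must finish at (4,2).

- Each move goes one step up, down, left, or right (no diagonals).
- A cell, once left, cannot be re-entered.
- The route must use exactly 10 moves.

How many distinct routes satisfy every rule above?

2

Need simple routes of exactly 10 moves from (3,3) to (4,2) (Manhattan distance 2, so 4 moves are spent on a detour and 4 undoing it).
Enumerating: (3,3) (2,3) (1,3) (1,2) (1,1) (2,1) (2,2) (3,2) (3,1) (4,1) (4,2) | (3,3) (3,2) (2,2) (2,3) (1,3) (1,2) (1,1) (2,1) (3,1) (4,1) (4,2).
That gives 2 routes.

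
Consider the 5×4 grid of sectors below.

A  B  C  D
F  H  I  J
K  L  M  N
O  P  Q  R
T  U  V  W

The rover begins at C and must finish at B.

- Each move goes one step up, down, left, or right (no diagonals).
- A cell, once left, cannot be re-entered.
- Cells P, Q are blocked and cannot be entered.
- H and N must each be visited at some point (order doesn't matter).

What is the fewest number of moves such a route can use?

Any route passes through H and N in some order between C and B. Summing Manhattan distances along each leg and taking the cheapest ordering (C → N → H → B) gives a lower bound of 3 + 3 + 1 = 7 moves.
A route of 7 moves achieves this: C → I → J → N → M → L → H → B.
Since 7 matches the lower bound, it is optimal.

7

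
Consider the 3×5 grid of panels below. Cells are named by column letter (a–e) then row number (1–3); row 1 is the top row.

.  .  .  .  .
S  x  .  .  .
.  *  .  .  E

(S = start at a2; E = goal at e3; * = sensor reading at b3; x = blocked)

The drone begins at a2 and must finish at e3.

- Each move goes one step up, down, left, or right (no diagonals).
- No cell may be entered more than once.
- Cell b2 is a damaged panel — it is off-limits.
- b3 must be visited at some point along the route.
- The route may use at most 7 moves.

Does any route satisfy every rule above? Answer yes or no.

One route that works: a2 → a3 → b3 → c3 → d3 → e3.

yes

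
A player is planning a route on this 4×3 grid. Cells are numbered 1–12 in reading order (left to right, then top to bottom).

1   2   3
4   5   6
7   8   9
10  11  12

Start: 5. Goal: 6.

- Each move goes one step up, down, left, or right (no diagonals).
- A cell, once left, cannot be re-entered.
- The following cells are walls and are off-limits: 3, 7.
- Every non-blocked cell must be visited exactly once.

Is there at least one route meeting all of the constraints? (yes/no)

Cell 10 has only one open neighbour but is neither the start nor the goal, so a Hamiltonian route would have to both enter and leave it through the same neighbour — impossible without revisiting.

no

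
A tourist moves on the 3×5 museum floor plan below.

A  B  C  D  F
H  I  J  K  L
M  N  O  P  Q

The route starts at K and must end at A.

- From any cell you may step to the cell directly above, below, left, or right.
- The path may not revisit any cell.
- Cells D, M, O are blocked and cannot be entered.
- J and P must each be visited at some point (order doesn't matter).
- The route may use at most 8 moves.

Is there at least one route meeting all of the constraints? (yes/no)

no

Every way from P onward to A runs back through K, which the route has already used — so it cannot be completed without a revisit.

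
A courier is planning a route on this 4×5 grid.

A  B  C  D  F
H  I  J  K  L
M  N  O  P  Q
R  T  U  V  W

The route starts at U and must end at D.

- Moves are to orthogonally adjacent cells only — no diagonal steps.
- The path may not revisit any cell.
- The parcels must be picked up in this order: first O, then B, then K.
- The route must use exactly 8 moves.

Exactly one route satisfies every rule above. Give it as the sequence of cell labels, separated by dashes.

U - O - N - I - B - C - J - K - D

The waypoints must appear in the order O, B, K, with no cell reused.
Route from U: up to O, left to N, 2× up (reaching B), right to C, down to J, right to K, up to D — 8 moves in all.
Check: order respected (O at step 1, B at step 4, K at step 7); 8 moves as required.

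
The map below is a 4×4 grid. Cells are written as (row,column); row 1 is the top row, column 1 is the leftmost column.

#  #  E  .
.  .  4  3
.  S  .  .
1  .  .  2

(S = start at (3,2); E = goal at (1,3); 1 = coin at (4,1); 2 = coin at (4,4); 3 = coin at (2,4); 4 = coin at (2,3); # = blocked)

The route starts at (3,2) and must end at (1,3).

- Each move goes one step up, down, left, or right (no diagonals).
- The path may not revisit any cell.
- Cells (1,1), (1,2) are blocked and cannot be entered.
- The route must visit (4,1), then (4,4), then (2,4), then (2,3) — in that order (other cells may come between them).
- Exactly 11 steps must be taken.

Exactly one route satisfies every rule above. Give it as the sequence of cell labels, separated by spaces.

(3,2) (2,2) (2,1) (3,1) (4,1) (4,2) (4,3) (4,4) (3,4) (2,4) (2,3) (1,3)

The waypoints must appear in the order (4,1), (4,4), (2,4), (2,3), with no cell reused.
Route from (3,2): up 1 to (2,2), left 1 to (2,1), down 2 to (4,1), right 3 to (4,4), up 2 to (2,4), left 1 to (2,3), up 1 to (1,3) — 11 moves in all.
Check: order respected (1 at step 4, 2 at step 7, 3 at step 9, 4 at step 10); 11 moves as required.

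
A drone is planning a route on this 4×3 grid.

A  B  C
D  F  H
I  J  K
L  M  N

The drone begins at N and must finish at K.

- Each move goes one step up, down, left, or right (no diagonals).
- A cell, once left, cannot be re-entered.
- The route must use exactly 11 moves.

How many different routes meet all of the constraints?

Need simple routes of exactly 11 moves from N to K (Manhattan distance 1, so 5 moves are spent on a detour and 5 undoing it).
Enumerating: N M L I D A B C H F J K | N M L I J F D A B C H K.
That gives 2 routes.

2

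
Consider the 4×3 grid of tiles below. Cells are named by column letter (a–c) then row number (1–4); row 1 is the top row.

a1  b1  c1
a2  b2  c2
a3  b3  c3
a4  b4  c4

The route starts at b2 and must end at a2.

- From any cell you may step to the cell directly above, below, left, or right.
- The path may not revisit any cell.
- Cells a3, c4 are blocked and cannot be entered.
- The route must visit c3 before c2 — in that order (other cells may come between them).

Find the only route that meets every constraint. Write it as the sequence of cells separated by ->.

b2 -> b3 -> c3 -> c2 -> c1 -> b1 -> a1 -> a2

The waypoints must appear in the order c3, c2, with no cell reused.
Route from b2: down 1 to b3, right 1 to c3, up 2 to c1, left 2 to a1, down 1 to a2 — 7 moves in all.
Check: order respected (c3 at step 2, c2 at step 3).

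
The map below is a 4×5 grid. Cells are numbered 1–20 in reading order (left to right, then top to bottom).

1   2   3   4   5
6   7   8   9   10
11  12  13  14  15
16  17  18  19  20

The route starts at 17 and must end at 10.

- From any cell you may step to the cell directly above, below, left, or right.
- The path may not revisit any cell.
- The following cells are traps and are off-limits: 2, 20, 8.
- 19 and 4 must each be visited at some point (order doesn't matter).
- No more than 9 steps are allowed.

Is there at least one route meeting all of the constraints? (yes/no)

One route that works: 17 → 18 → 19 → 14 → 9 → 4 → 5 → 10.

yes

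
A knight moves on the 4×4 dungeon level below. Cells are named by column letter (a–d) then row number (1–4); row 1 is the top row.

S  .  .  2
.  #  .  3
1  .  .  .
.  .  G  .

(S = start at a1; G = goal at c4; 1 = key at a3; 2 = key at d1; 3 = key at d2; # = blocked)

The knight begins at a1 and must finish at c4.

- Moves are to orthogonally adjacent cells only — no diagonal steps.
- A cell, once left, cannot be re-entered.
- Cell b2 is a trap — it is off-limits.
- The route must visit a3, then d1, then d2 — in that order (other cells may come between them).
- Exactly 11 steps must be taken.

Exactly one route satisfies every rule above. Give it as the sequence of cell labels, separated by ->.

The waypoints must appear in the order a3, d1, d2, with no cell reused.
Route from a1: down 2 to a3, right 2 to c3, up 2 to c1, right 1 to d1, down 3 to d4, left 1 to c4 — 11 moves in all.
Check: order respected (1 at step 2, 2 at step 7, 3 at step 8); 11 moves as required.

a1 -> a2 -> a3 -> b3 -> c3 -> c2 -> c1 -> d1 -> d2 -> d3 -> d4 -> c4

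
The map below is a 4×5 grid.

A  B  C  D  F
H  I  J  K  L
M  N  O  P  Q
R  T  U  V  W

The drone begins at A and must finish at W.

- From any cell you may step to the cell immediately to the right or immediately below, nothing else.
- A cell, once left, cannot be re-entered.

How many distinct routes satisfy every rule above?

35

A right/down-only route from A to W makes exactly 3 down-moves and 4 right-moves in some order.
With no other constraints that would be C(7,3) = 35 routes.
That gives 35 routes.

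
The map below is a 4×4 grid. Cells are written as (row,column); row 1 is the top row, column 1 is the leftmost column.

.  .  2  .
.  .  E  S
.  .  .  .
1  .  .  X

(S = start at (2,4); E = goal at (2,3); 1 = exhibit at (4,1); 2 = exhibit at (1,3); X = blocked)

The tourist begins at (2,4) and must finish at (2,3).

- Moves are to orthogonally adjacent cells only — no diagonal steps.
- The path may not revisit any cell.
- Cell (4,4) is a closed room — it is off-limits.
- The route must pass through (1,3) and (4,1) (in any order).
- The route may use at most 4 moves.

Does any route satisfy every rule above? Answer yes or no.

Even ignoring the no-revisit rule, getting from (2,4) to (2,3), taking the cheapest ordering (2,4) → (4,1) → (1,3) → (2,3) needs at least 5 + 5 + 1 = 11 moves (Manhattan distance per leg), which exceeds the 4-move limit.

no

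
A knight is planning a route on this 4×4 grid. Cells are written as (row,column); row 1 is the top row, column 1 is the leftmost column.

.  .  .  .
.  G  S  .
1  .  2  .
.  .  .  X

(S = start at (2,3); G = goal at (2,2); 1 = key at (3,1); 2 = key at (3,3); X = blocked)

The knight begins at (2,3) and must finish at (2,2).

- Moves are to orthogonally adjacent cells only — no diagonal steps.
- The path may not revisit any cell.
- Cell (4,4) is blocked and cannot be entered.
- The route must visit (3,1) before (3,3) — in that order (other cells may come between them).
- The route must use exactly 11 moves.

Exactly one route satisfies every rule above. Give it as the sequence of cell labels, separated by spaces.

(2,3) (1,3) (1,2) (1,1) (2,1) (3,1) (4,1) (4,2) (4,3) (3,3) (3,2) (2,2)

The waypoints must appear in the order (3,1), (3,3), with no cell reused.
Route from (2,3): up 1 to (1,3), left 2 to (1,1), down 3 to (4,1), right 2 to (4,3), up 1 to (3,3), left 1 to (3,2), up 1 to (2,2) — 11 moves in all.
Check: order respected (1 at step 5, 2 at step 9); 11 moves as required.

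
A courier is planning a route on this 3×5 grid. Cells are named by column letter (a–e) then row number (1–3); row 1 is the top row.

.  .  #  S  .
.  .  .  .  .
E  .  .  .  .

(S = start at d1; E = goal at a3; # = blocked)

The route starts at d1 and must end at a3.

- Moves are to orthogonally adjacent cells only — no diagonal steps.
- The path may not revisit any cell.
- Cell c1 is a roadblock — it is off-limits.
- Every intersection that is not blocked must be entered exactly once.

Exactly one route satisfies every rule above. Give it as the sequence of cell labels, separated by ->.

Need to visit all 14 open cells exactly once, starting at d1 and ending at a3.
Cell e3 has only two open neighbours (e2 and d3), so the path must pass straight through it: one of those is the cell it's entered from and the other is where it exits.
Route from d1: right 1 to e1, down 2 to e3, left 1 to d3, up 1 to d2, left 1 to c2, down 1 to c3, left 1 to b3, up 2 to b1, left 1 to a1, down 2 to a3 — 13 moves in all.
Check: all 14 open cells covered.

d1 -> e1 -> e2 -> e3 -> d3 -> d2 -> c2 -> c3 -> b3 -> b2 -> b1 -> a1 -> a2 -> a3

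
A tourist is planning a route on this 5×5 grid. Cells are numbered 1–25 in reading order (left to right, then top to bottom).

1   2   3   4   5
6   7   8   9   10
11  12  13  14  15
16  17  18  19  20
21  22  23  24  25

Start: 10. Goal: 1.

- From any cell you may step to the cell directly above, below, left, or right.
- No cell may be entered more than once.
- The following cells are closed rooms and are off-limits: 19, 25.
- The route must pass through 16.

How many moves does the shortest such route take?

Any route passes through 16 somewhere between 10 and 1. Summing Manhattan distances along the two legs (10 → 16 → 1) gives a lower bound of 6 + 3 = 9 moves.
A route of 9 moves achieves this: 10 → 15 → 14 → 13 → 18 → 17 → 16 → 11 → 6 → 1.
Since 9 matches the lower bound, it is optimal.

9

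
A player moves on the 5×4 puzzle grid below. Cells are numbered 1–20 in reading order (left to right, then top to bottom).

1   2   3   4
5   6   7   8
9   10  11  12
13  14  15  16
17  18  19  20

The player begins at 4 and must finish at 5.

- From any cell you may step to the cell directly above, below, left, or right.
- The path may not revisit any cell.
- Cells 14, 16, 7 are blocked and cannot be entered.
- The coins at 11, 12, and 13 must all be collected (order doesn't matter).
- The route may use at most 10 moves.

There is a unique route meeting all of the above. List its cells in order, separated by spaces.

4 8 12 11 15 19 18 17 13 9 5

Any route must reach 11, 12, and 13 and still end at 5 within 10 moves, so the order of the required stops is forced.
Route from 4: 2× down (reaching 12), left to 11, 2× down (reaching 19), 2× left (reaching 17), 3× up (reaching 5) — 10 moves in all.
Check: all required cells visited; 10 ≤ 10 moves.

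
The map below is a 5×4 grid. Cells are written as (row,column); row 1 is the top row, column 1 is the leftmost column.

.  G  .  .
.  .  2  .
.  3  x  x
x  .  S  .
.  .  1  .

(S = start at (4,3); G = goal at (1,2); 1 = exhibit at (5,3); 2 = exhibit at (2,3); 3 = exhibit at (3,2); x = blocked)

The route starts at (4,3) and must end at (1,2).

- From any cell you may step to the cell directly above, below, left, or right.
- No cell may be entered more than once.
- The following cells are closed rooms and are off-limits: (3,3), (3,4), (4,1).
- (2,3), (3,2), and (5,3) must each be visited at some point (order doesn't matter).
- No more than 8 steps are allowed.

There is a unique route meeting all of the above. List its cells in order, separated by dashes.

The budget equals the shortest possible length, so every move has to be on a shortest route through the required cells.
Route from (4,3): down to (5,3), left to (5,2), 3× up (reaching (2,2)), right to (2,3), up to (1,3), left to (1,2) — 8 moves in all.
Check: all required cells visited; 8 ≤ 8 moves.

(4,3) - (5,3) - (5,2) - (4,2) - (3,2) - (2,2) - (2,3) - (1,3) - (1,2)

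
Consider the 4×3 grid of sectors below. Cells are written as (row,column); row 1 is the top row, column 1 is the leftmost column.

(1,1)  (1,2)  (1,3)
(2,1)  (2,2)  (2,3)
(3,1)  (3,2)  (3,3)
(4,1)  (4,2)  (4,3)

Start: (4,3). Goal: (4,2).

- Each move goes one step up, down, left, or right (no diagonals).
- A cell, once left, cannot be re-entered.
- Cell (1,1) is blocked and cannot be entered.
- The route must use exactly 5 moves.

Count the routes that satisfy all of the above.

Need simple routes of exactly 5 moves from (4,3) to (4,2) (Manhattan distance 1, so 2 moves are spent on a detour and 2 undoing it).
Enumerating: (4,3) (3,3) (2,3) (2,2) (3,2) (4,2) | (4,3) (3,3) (3,2) (3,1) (4,1) (4,2).
That gives 2 routes.

2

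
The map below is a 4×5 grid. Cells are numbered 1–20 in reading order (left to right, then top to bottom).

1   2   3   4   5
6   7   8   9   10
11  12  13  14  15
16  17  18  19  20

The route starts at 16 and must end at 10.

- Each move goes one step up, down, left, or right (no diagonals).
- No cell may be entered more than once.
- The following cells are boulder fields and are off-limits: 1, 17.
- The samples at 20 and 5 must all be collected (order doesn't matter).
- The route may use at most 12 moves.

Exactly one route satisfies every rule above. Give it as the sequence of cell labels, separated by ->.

16 -> 11 -> 12 -> 13 -> 18 -> 19 -> 20 -> 15 -> 14 -> 9 -> 4 -> 5 -> 10

The 12-move cap with required stops at 20, 5 leaves no slack for detours.
Route from 16: up to 11, 2× right (reaching 13), down to 18, 2× right (reaching 20), up to 15, left to 14, 2× up (reaching 4), right to 5, down to 10 — 12 moves in all.
Check: all required cells visited; 12 ≤ 12 moves.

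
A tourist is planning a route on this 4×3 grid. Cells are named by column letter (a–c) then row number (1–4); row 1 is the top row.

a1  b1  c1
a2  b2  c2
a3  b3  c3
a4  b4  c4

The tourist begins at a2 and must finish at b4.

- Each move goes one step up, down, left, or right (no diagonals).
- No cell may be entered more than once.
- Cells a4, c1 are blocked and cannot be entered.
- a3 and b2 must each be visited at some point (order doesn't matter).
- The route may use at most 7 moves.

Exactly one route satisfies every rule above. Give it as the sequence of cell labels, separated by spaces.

The budget equals the shortest possible length, so every move has to be on a shortest route through the required cells.
Route from a2: down 1 to a3, right 1 to b3, up 1 to b2, right 1 to c2, down 2 to c4, left 1 to b4 — 7 moves in all.
Check: all required cells visited; 7 ≤ 7 moves.

a2 a3 b3 b2 c2 c3 c4 b4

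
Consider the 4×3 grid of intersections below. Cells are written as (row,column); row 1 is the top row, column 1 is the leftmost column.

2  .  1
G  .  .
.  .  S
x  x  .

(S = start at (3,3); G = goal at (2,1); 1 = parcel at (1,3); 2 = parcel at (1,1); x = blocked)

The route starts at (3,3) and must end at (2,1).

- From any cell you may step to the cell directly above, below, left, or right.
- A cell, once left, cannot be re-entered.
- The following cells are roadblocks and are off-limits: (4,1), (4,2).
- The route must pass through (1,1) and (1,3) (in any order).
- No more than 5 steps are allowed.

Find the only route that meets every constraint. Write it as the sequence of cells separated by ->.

(3,3) -> (2,3) -> (1,3) -> (1,2) -> (1,1) -> (2,1)

The 5-move cap with required stops at (1,1), (1,3) leaves no slack for detours.
Route from (3,3): up 2 to (1,3), left 2 to (1,1), down 1 to (2,1) — 5 moves in all.
Check: all required cells visited; 5 ≤ 5 moves.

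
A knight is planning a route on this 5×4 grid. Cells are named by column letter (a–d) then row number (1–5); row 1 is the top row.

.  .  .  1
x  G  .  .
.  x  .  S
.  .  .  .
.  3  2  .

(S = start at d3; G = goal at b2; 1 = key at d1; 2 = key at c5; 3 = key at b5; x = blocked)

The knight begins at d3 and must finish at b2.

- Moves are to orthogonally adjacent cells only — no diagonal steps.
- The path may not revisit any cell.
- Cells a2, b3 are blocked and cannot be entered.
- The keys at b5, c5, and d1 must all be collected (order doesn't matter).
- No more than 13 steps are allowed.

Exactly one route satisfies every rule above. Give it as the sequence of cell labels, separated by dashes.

d3 - d4 - d5 - c5 - b5 - b4 - c4 - c3 - c2 - d2 - d1 - c1 - b1 - b2

The budget equals the shortest possible length, so every move has to be on a shortest route through the required cells.
Route from d3: 2× down (reaching d5), 2× left (reaching b5), up to b4, right to c4, 2× up (reaching c2), right to d2, up to d1, 2× left (reaching b1), down to b2 — 13 moves in all.
Check: all required cells visited; 13 ≤ 13 moves.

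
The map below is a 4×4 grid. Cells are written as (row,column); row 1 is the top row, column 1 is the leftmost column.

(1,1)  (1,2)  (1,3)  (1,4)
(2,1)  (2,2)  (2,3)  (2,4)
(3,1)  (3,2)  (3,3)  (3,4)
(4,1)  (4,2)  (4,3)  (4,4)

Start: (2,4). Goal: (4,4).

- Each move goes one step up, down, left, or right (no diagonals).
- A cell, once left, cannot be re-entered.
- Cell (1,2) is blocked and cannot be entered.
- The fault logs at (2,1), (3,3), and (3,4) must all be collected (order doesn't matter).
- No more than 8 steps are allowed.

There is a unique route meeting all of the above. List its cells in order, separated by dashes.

(2,4) - (2,3) - (2,2) - (2,1) - (3,1) - (3,2) - (3,3) - (3,4) - (4,4)

The 8-move cap with required stops at (2,1), (3,3), (3,4) leaves no slack for detours.
Route from (2,4): 3× left (reaching (2,1)), down to (3,1), 3× right (reaching (3,4)), down to (4,4) — 8 moves in all.
Check: all required cells visited; 8 ≤ 8 moves.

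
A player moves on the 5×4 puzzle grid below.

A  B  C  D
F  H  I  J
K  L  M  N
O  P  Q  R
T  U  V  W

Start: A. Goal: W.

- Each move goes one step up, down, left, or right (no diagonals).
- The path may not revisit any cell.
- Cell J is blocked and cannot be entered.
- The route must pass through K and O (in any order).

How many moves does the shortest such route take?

7

Any route passes through K and O in some order between A and W. Summing Manhattan distances along each leg and taking the cheapest ordering (A → K → O → W) gives a lower bound of 2 + 1 + 4 = 7 moves.
A route of 7 moves achieves this: A → F → K → O → T → U → V → W.
Since 7 matches the lower bound, it is optimal.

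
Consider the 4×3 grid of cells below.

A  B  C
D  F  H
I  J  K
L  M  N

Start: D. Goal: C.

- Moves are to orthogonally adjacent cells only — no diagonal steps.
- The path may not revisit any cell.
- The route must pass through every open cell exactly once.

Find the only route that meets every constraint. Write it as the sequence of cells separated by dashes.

Need to visit all 12 open cells exactly once, starting at D and ending at C.
Route from D: up 1 to A, right 1 to B, down 2 to J, left 1 to I, down 1 to L, right 2 to N, up 3 to C — 11 moves in all.
Check: all 12 open cells covered.

D - A - B - F - J - I - L - M - N - K - H - C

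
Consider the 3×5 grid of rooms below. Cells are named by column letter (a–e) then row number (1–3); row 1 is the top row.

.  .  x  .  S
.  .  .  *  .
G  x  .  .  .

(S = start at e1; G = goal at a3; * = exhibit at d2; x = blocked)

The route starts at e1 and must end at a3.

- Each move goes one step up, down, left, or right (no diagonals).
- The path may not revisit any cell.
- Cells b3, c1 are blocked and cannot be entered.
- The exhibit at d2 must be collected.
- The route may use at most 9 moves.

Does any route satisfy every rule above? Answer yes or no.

One route that works: e1 → e2 → d2 → c2 → b2 → a2 → a3.

yes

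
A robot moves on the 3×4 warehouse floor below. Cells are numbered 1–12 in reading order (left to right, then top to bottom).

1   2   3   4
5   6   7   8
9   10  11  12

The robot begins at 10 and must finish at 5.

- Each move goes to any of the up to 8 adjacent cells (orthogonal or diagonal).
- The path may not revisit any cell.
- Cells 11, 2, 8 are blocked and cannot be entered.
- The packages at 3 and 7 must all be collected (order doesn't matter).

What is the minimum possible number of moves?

Any route passes through 3 and 7 in some order between 10 and 5. Summing Chebyshev distances along each leg and taking the cheapest ordering (10 → 7 → 3 → 5) gives a lower bound of 1 + 1 + 2 = 4 moves.
A route of 4 moves achieves this: 10 → 7 → 3 → 6 → 5.
Since 4 matches the lower bound, it is optimal.

4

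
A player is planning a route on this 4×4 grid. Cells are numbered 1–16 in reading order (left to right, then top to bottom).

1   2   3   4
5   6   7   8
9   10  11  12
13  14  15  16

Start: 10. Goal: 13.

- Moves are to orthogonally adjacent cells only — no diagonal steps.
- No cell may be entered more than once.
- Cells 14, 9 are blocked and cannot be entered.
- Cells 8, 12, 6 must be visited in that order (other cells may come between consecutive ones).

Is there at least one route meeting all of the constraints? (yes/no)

The blocked cells wall 13 off from 10 completely — no sequence of moves reaches it at all, so no route can satisfy the rules.

no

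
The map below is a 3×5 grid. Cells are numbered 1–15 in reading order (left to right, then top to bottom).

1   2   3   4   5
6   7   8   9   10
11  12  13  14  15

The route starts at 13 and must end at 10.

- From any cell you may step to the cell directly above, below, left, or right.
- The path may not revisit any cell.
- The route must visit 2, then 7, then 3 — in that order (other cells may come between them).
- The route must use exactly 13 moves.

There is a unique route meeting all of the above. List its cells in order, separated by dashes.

The waypoints must appear in the order 2, 7, 3, with no cell reused.
Route from 13: 2× left (reaching 11), 2× up (reaching 1), right to 2, down to 7, right to 8, up to 3, right to 4, 2× down (reaching 14), right to 15, up to 10 — 13 moves in all.
Check: order respected (2 at step 5, 7 at step 6, 3 at step 8); 13 moves as required.

13 - 12 - 11 - 6 - 1 - 2 - 7 - 8 - 3 - 4 - 9 - 14 - 15 - 10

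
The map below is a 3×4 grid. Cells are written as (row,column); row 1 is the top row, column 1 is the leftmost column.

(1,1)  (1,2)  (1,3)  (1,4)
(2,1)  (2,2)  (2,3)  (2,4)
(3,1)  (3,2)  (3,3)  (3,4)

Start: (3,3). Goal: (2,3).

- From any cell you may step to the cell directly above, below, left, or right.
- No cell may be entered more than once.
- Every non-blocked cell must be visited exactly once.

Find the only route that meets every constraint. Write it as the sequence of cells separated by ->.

(3,3) -> (3,4) -> (2,4) -> (1,4) -> (1,3) -> (1,2) -> (1,1) -> (2,1) -> (3,1) -> (3,2) -> (2,2) -> (2,3)

Need to visit all 12 open cells exactly once, starting at (3,3) and ending at (2,3).
Cell (3,1) has only two open neighbours ((2,1) and (3,2)), so the path must pass straight through it: one of those is the cell it's entered from and the other is where it exits.
Route from (3,3): right 1 to (3,4), up 2 to (1,4), left 3 to (1,1), down 2 to (3,1), right 1 to (3,2), up 1 to (2,2), right 1 to (2,3) — 11 moves in all.
Check: all 12 open cells covered.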